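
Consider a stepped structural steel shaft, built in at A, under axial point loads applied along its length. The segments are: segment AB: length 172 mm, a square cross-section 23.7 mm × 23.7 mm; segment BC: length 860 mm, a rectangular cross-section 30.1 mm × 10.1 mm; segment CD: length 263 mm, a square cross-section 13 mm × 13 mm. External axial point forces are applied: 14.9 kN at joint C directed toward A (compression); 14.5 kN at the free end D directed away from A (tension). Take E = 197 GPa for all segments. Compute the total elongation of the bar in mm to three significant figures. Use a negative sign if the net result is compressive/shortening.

0.108 mm

Internal axial forces (sectioning from the free end, tension +): N_CD = 14.5 kN, N_BC = -0.4 kN, N_AB = -0.4 kN.
A_AB = 561.7 mm².
A_BC = 304 mm².
A_CD = 169 mm².
δ_AB = -400·172/(561.7·197000) = -0.0006218 mm
δ_BC = -400·860/(304·197000) = -0.005744 mm
δ_CD = 14500·263/(169·197000) = 0.1145 mm
δ = Σδ_i = 0.1082 mm.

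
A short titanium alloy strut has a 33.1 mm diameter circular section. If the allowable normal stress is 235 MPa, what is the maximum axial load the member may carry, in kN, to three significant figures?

A = 860.5 mm².
P_max = σ_allow · A = 235 · 860.5 = 202200 N = 202.2 kN.

202 kN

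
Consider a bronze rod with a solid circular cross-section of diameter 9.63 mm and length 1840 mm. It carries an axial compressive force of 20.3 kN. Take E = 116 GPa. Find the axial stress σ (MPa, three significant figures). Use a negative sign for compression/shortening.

-279 MPa

A = 72.84 mm².
σ = N/A = -20300/72.84 = -278.7 MPa.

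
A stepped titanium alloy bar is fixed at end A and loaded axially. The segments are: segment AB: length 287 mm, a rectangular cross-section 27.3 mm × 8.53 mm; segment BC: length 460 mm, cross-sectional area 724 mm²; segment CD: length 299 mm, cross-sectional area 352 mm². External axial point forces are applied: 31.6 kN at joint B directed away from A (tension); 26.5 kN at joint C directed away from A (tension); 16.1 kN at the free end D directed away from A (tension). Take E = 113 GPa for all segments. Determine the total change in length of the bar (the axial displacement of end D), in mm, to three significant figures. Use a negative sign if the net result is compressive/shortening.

1.17 mm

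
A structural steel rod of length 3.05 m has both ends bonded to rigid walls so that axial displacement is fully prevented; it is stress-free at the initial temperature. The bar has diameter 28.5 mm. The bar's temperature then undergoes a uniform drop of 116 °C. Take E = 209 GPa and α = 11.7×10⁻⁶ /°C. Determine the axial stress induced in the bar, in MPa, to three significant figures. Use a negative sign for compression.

284 MPa

Free thermal expansion αLΔT = 11.7e-6 · 3050 · -116 = -4.139 mm.
The walls impose strain ε = −(-4.139)/3050 = 1.3572e-03; σ = Eε = 209000 · 1.3572e-03 = 283.7 MPa.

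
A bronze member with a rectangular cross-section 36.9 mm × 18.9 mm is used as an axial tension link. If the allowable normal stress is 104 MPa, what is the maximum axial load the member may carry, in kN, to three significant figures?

72.5 kN

A = 697.4 mm².
P_max = σ_allow · A = 104 · 697.4 = 72530 N = 72.53 kN.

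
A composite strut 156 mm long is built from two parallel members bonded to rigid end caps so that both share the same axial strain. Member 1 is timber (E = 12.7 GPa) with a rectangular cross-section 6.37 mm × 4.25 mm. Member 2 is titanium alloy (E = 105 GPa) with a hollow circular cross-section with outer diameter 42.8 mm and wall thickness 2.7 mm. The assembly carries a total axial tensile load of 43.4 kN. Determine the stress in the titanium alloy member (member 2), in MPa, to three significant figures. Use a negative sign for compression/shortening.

A_1 = 27.07 mm².
A_2 = 340.1 mm².
Equal strain + equilibrium ⇒ each member carries load in proportion to AE: A₁E₁ = 343800 N, A₂E₂ = 35710000 N, ΣAE = 36060000 N.
σ₂ = P·E₂/ΣAE = 43400·105000/36060000 = 126.4 MPa.

126 MPa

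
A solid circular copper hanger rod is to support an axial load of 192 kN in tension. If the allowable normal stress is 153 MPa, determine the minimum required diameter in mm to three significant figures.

40.0 mm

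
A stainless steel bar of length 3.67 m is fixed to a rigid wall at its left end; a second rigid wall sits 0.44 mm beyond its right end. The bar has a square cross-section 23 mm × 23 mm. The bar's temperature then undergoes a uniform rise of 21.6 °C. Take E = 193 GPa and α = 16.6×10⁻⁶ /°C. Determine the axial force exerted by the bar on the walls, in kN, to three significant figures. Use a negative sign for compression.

-24.4 kN

Free thermal expansion αLΔT = 16.6e-6 · 3670 · 21.6 = 1.316 mm.
The walls engage after the gap closes; constrained expansion = 1.316 − 0.44 = 0.8759 mm.
The walls impose strain ε = −(0.8759)/3670 = -2.3867e-04; σ = Eε = 193000 · -2.3867e-04 = -46.06 MPa.
Wall reaction R = σ·A = -46.06·529 = -24370 N = -24.37 kN.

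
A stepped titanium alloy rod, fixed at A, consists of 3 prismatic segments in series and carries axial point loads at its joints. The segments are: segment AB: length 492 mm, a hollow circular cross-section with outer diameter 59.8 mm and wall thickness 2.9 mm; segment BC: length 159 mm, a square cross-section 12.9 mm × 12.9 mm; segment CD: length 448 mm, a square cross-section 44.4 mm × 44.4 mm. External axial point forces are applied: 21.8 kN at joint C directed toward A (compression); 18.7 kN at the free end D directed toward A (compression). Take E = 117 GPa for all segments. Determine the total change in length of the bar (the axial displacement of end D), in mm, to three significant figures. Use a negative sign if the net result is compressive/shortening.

Internal axial forces (sectioning from the free end, tension +): N_CD = -18.7 kN, N_BC = -40.5 kN, N_AB = -40.5 kN.
A_AB = 518.4 mm².
A_BC = 166.4 mm².
A_CD = 1971 mm².
δ_AB = -40500·492/(518.4·117000) = -0.3285 mm
δ_BC = -40500·159/(166.4·117000) = -0.3307 mm
δ_CD = -18700·448/(1971·117000) = -0.03632 mm
δ = Σδ_i = -0.6956 mm.

-0.696 mm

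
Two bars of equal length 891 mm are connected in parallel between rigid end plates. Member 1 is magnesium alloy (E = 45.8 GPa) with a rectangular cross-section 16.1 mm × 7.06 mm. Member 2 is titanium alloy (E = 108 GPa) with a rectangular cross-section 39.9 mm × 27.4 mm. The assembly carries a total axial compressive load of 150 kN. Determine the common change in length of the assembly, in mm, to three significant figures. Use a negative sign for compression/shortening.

-1.08 mm

A_1 = 113.7 mm².
A_2 = 1093 mm².
Equal strain + equilibrium ⇒ each member carries load in proportion to AE: A₁E₁ = 5206000 N, A₂E₂ = 118100000 N, ΣAE = 123300000 N.
δ = PL/ΣAE = -150000·891/123300000 = -1.084 mm.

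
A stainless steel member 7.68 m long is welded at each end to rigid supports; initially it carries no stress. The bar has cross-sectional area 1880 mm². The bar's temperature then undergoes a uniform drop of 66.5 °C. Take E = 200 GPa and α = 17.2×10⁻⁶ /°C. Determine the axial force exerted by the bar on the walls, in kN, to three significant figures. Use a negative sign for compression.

Free thermal expansion αLΔT = 17.2e-6 · 7680 · -66.5 = -8.784 mm.
The walls impose strain ε = −(-8.784)/7680 = 1.1438e-03; σ = Eε = 200000 · 1.1438e-03 = 228.8 MPa.
Wall reaction R = σ·A = 228.8·1880 = 430100 N = 430.1 kN.

430 kN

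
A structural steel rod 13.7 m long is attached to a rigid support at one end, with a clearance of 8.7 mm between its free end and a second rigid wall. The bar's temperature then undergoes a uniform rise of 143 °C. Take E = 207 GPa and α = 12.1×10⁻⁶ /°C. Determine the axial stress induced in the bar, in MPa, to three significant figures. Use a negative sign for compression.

-227 MPa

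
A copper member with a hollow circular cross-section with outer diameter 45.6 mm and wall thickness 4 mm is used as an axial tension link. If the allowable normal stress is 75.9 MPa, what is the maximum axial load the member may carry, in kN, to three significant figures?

39.7 kN

A = 522.8 mm².
P_max = σ_allow · A = 75.9 · 522.8 = 39680 N = 39.68 kN.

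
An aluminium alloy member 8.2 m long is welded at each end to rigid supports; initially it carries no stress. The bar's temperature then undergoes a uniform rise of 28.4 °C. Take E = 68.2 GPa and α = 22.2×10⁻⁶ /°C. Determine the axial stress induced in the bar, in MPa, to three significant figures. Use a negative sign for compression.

-43.0 MPa

Free thermal expansion αLΔT = 22.2e-6 · 8200 · 28.4 = 5.17 mm.
The walls impose strain ε = −(5.17)/8200 = -6.3048e-04; σ = Eε = 68200 · -6.3048e-04 = -43 MPa.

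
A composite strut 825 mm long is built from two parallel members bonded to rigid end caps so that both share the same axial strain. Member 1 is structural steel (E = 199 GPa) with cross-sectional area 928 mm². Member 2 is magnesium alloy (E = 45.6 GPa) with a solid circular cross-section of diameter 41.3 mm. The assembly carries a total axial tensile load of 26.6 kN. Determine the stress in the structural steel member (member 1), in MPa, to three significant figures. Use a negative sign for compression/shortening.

21.5 MPa

A_2 = 1340 mm².
Equal strain + equilibrium ⇒ each member carries load in proportion to AE: A₁E₁ = 184700000 N, A₂E₂ = 61090000 N, ΣAE = 245800000 N.
σ₁ = P·E₁/ΣAE = 26600·199000/245800000 = 21.54 MPa.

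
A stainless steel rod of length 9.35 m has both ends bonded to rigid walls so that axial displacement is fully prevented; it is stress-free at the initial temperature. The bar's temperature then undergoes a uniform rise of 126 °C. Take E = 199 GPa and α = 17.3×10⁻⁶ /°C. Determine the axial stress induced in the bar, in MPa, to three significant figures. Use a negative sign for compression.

Free thermal expansion αLΔT = 17.3e-6 · 9350 · 126 = 20.38 mm.
The walls impose strain ε = −(20.38)/9350 = -2.1798e-03; σ = Eε = 199000 · -2.1798e-03 = -433.8 MPa.

-434 MPa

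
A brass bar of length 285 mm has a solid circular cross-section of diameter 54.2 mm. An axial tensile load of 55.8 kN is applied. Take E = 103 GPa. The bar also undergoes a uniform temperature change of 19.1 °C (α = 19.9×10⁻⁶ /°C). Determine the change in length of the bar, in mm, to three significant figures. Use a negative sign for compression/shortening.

A = 2307 mm².
δ_mech = NL/(AE) = 55800·285/(2307·103000) = 0.06692 mm.
δ_thermal = αLΔT = 19.9e-6·285·19.1 = 0.1083 mm.
δ = δ_mech + δ_thermal = 0.1752 mm.

0.175 mm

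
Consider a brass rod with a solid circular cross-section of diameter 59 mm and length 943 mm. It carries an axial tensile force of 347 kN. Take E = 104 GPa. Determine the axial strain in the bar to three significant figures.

0.00122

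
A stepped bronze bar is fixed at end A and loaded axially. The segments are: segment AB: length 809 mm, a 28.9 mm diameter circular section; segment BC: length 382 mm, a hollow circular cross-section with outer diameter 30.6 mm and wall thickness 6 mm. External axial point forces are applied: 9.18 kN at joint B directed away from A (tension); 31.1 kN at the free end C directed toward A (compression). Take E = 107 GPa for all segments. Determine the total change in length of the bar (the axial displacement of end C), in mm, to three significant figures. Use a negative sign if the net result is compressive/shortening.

-0.492 mm

Internal axial forces (sectioning from the free end, tension +): N_BC = -31.1 kN, N_AB = -21.92 kN.
A_AB = 656 mm².
A_BC = 463.7 mm².
δ_AB = -21920·809/(656·107000) = -0.2527 mm
δ_BC = -31100·382/(463.7·107000) = -0.2394 mm
δ = Σδ_i = -0.4921 mm.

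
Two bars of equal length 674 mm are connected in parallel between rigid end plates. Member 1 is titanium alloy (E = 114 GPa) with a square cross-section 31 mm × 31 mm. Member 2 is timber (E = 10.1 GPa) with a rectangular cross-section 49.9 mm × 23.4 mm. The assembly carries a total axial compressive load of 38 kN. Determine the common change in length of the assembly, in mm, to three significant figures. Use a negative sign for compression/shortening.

A_1 = 961 mm².
A_2 = 1168 mm².
Equal strain + equilibrium ⇒ each member carries load in proportion to AE: A₁E₁ = 109600000 N, A₂E₂ = 11790000 N, ΣAE = 121300000 N.
δ = PL/ΣAE = -38000·674/121300000 = -0.2111 mm.

-0.211 mm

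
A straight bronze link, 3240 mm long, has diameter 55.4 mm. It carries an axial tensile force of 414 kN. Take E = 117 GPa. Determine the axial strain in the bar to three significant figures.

A = 2411 mm².
σ = N/A = 171.7 MPa; ε = σ/E = 171.7/117000 = 1.468e-03.

0.00147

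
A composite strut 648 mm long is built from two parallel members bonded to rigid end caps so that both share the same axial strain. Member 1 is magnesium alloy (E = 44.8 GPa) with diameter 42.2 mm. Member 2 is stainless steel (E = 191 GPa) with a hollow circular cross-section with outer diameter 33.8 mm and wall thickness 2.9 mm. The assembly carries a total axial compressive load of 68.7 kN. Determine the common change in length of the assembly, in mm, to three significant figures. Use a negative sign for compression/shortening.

A_1 = 1399 mm².
A_2 = 281.5 mm².
Equal strain + equilibrium ⇒ each member carries load in proportion to AE: A₁E₁ = 62660000 N, A₂E₂ = 53770000 N, ΣAE = 116400000 N.
δ = PL/ΣAE = -68700·648/116400000 = -0.3824 mm.

-0.382 mm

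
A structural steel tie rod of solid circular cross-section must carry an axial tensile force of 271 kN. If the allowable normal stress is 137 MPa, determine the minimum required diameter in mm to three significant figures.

50.2 mm

Required area A ≥ P/σ_allow = 271000/137 = 1978 mm².
For a solid circular section, d ≥ √(4A/π) = 50.19 mm.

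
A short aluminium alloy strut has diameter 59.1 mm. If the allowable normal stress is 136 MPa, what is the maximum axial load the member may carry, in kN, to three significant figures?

373 kN

A = 2743 mm².
P_max = σ_allow · A = 136 · 2743 = 373100 N = 373.1 kN.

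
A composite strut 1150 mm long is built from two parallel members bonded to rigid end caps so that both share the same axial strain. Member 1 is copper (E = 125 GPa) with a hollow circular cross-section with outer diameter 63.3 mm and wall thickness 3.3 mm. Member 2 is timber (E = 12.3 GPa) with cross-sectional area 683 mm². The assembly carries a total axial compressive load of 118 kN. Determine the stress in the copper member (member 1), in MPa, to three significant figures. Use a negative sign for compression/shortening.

-171 MPa

A_1 = 622 mm².
Equal strain + equilibrium ⇒ each member carries load in proportion to AE: A₁E₁ = 77750000 N, A₂E₂ = 8401000 N, ΣAE = 86160000 N.
σ₁ = P·E₁/ΣAE = -118000·125000/86160000 = -171.2 MPa.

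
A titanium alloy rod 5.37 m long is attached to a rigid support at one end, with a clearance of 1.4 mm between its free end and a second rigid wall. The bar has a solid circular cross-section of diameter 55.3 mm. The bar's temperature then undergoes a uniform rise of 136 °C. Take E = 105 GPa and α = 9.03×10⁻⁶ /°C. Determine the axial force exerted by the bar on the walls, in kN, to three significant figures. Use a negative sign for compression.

Free thermal expansion αLΔT = 9.03e-6 · 5370 · 136 = 6.595 mm.
The walls engage after the gap closes; constrained expansion = 6.595 − 1.4 = 5.195 mm.
The walls impose strain ε = −(5.195)/5370 = -9.6737e-04; σ = Eε = 105000 · -9.6737e-04 = -101.6 MPa.
Wall reaction R = σ·A = -101.6·2402 = -244000 N = -244 kN.

-244 kN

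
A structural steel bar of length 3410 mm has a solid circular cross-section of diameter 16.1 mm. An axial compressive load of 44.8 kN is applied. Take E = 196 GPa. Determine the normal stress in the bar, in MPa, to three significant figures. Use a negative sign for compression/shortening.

-220 MPa

A = 203.6 mm².
σ = N/A = -44800/203.6 = -220.1 MPa.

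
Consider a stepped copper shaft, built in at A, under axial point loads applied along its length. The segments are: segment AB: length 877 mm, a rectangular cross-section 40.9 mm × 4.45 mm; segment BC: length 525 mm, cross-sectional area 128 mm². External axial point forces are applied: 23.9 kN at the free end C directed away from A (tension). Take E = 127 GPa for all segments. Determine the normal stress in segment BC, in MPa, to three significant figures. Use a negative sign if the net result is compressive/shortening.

Internal axial forces (sectioning from the free end, tension +): N_BC = 23.9 kN, N_AB = 23.9 kN.
σ_BC = N_BC/A_BC = 23900/128 = 186.7 MPa.

187 MPa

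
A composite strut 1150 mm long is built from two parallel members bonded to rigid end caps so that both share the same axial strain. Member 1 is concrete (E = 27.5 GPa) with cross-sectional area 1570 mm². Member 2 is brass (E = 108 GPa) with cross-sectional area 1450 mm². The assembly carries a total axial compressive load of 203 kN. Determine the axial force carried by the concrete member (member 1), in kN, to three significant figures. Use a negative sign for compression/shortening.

Equal strain + equilibrium ⇒ each member carries load in proportion to AE: A₁E₁ = 43180000 N, A₂E₂ = 156600000 N, ΣAE = 199800000 N.
F₁ = P·A₁E₁/ΣAE = -203000·43180000/199800000 = -43870 N.

-43.9 kN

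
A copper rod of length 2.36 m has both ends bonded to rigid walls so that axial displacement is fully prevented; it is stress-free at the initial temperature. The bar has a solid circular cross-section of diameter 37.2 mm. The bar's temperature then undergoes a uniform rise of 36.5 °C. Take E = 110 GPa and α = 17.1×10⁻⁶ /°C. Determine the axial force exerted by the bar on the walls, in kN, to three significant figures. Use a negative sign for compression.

-74.6 kN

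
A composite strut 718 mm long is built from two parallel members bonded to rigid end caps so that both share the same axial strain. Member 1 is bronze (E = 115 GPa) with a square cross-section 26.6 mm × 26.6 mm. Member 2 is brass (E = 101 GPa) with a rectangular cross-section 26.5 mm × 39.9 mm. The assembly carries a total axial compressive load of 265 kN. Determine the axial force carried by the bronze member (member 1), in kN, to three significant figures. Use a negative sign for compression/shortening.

-115 kN

A_1 = 707.6 mm².
A_2 = 1057 mm².
Equal strain + equilibrium ⇒ each member carries load in proportion to AE: A₁E₁ = 81370000 N, A₂E₂ = 106800000 N, ΣAE = 188200000 N.
F₁ = P·A₁E₁/ΣAE = -265000·81370000/188200000 = -114600 N.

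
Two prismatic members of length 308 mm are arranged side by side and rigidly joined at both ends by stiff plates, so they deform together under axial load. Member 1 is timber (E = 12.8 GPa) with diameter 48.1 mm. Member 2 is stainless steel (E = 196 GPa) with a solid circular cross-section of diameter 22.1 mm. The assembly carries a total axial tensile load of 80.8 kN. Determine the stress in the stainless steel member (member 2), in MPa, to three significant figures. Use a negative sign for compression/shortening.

A_1 = 1817 mm².
A_2 = 383.6 mm².
Equal strain + equilibrium ⇒ each member carries load in proportion to AE: A₁E₁ = 23260000 N, A₂E₂ = 75180000 N, ΣAE = 98440000 N.
σ₂ = P·E₂/ΣAE = 80800·196000/98440000 = 160.9 MPa.

161 MPa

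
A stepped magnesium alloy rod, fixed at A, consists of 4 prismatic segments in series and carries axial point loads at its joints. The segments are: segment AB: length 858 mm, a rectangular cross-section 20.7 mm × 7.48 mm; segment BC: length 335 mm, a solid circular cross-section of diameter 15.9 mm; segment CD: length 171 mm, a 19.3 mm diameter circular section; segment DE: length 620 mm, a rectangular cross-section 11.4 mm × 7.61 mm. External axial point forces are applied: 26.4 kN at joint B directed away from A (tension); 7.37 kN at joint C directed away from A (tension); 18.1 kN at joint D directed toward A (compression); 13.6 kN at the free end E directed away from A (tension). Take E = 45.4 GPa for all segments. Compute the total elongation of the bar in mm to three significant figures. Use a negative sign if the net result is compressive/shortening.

Internal axial forces (sectioning from the free end, tension +): N_DE = 13.6 kN, N_CD = -4.5 kN, N_BC = 2.87 kN, N_AB = 29.27 kN.
A_AB = 154.8 mm².
A_BC = 198.6 mm².
A_CD = 292.6 mm².
A_DE = 86.75 mm².
δ_AB = 29270·858/(154.8·45400) = 3.573 mm
δ_BC = 2870·335/(198.6·45400) = 0.1067 mm
δ_CD = -4500·171/(292.6·45400) = -0.05794 mm
δ_DE = 13600·620/(86.75·45400) = 2.141 mm
δ = Σδ_i = 5.762 mm.

5.76 mm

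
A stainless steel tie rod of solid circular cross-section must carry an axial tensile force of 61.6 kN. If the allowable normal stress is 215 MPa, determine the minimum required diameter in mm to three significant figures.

Required area A ≥ P/σ_allow = 61600/215 = 286.5 mm².
For a solid circular section, d ≥ √(4A/π) = 19.1 mm.

19.1 mm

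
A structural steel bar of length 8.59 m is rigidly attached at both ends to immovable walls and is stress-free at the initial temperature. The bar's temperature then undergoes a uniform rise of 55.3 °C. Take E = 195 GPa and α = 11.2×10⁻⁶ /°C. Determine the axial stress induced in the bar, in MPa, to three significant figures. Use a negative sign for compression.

-121 MPa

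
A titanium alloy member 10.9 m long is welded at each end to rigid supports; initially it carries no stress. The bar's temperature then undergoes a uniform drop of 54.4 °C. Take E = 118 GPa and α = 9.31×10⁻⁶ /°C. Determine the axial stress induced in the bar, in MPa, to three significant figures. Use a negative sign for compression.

59.8 MPa

Free thermal expansion αLΔT = 9.31e-6 · 10900 · -54.4 = -5.52 mm.
The walls impose strain ε = −(-5.52)/10900 = 5.0646e-04; σ = Eε = 118000 · 5.0646e-04 = 59.76 MPa.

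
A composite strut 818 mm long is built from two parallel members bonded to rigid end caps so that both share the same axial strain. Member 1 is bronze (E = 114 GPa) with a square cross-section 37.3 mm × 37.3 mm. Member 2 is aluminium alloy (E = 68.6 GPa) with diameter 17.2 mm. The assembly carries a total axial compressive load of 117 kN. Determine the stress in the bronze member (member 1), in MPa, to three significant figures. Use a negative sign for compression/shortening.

A_1 = 1391 mm².
A_2 = 232.4 mm².
Equal strain + equilibrium ⇒ each member carries load in proportion to AE: A₁E₁ = 158600000 N, A₂E₂ = 15940000 N, ΣAE = 174500000 N.
σ₁ = P·E₁/ΣAE = -117000·114000/174500000 = -76.42 MPa.

-76.4 MPa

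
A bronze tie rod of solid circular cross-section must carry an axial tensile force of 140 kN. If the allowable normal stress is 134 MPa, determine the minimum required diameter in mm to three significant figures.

36.5 mm

Required area A ≥ P/σ_allow = 140000/134 = 1045 mm².
For a solid circular section, d ≥ √(4A/π) = 36.47 mm.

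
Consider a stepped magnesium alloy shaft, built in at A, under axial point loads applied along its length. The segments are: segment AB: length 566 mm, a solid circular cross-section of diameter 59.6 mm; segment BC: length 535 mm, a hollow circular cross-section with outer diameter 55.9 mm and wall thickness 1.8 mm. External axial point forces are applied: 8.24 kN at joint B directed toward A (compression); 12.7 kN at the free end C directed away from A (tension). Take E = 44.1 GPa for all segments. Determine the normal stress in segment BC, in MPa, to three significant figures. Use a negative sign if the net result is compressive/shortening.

41.5 MPa

Internal axial forces (sectioning from the free end, tension +): N_BC = 12.7 kN, N_AB = 4.46 kN.
A_BC = 305.9 mm².
σ_BC = N_BC/A_BC = 12700/305.9 = 41.51 MPa.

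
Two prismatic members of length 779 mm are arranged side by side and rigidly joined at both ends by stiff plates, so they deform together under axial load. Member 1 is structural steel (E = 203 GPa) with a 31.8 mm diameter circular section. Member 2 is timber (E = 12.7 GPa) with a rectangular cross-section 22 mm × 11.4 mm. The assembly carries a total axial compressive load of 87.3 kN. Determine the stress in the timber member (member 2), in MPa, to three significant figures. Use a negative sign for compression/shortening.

A_1 = 794.2 mm².
A_2 = 250.8 mm².
Equal strain + equilibrium ⇒ each member carries load in proportion to AE: A₁E₁ = 161200000 N, A₂E₂ = 3185000 N, ΣAE = 164400000 N.
σ₂ = P·E₂/ΣAE = -87300·12700/164400000 = -6.743 MPa.

-6.74 MPa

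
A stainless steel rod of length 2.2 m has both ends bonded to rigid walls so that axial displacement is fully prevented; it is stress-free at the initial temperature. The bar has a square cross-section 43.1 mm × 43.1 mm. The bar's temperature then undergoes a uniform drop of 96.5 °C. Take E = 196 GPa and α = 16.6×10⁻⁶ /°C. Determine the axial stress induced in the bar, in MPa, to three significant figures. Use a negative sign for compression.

314 MPa

Free thermal expansion αLΔT = 16.6e-6 · 2200 · -96.5 = -3.524 mm.
The walls impose strain ε = −(-3.524)/2200 = 1.6019e-03; σ = Eε = 196000 · 1.6019e-03 = 314 MPa.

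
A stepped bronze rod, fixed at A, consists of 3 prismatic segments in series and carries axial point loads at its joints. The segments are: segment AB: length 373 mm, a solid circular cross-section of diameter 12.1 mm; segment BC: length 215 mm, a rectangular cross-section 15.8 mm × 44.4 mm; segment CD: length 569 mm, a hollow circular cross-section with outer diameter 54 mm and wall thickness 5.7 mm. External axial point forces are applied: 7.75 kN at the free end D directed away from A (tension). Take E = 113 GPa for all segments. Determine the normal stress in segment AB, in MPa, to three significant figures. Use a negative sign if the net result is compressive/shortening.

67.4 MPa

Internal axial forces (sectioning from the free end, tension +): N_CD = 7.75 kN, N_BC = 7.75 kN, N_AB = 7.75 kN.
A_AB = 115 mm².
σ_AB = N_AB/A_AB = 7750/115 = 67.4 MPa.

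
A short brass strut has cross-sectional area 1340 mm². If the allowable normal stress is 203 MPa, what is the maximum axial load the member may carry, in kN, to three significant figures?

P_max = σ_allow · A = 203 · 1340 = 272000 N = 272 kN.

272 kN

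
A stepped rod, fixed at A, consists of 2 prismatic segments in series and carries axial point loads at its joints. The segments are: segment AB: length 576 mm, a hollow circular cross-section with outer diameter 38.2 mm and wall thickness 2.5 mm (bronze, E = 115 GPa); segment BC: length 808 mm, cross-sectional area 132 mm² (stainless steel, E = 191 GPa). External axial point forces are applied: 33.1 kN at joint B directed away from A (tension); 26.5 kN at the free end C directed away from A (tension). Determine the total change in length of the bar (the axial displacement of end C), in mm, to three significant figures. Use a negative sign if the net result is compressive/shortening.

Internal axial forces (sectioning from the free end, tension +): N_BC = 26.5 kN, N_AB = 59.6 kN.
A_AB = 280.4 mm².
δ_AB = 59600·576/(280.4·115000) = 1.065 mm
δ_BC = 26500·808/(132·191000) = 0.8493 mm
δ = Σδ_i = 1.914 mm.

1.91 mm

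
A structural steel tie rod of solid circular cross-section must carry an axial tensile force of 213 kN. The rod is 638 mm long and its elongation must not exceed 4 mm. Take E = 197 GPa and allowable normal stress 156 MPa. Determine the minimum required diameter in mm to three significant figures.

Required area A ≥ P/σ_allow = 213000/156 = 1365 mm².
For a solid circular section, d ≥ √(4A/π) = 41.69 mm.
Elongation limit: A ≥ PL/(Eδ_allow) = 213000·638/(197000·4) = 172.5 mm² ⇒ d ≥ 14.82 mm.
The stress limit governs.

41.7 mm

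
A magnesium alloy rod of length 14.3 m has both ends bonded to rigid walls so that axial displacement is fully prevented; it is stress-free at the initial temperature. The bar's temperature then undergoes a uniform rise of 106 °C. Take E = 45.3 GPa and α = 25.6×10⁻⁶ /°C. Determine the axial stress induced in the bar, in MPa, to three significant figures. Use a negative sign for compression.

-123 MPa

Free thermal expansion αLΔT = 25.6e-6 · 14300 · 106 = 38.8 mm.
The walls impose strain ε = −(38.8)/14300 = -2.7136e-03; σ = Eε = 45300 · -2.7136e-03 = -122.9 MPa.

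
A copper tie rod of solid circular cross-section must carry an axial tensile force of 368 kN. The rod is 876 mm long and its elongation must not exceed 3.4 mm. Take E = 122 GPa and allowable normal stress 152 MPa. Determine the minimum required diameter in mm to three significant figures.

55.5 mm

Required area A ≥ P/σ_allow = 368000/152 = 2421 mm².
For a solid circular section, d ≥ √(4A/π) = 55.52 mm.
Elongation limit: A ≥ PL/(Eδ_allow) = 368000·876/(122000·3.4) = 777.2 mm² ⇒ d ≥ 31.46 mm.
The stress limit governs.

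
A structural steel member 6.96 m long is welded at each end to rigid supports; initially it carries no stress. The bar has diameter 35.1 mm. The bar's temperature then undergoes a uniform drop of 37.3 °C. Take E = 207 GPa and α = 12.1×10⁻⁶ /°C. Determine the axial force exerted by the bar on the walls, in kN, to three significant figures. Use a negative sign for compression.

Free thermal expansion αLΔT = 12.1e-6 · 6960 · -37.3 = -3.141 mm.
The walls impose strain ε = −(-3.141)/6960 = 4.5133e-04; σ = Eε = 207000 · 4.5133e-04 = 93.43 MPa.
Wall reaction R = σ·A = 93.43·967.6 = 90400 N = 90.4 kN.

90.4 kN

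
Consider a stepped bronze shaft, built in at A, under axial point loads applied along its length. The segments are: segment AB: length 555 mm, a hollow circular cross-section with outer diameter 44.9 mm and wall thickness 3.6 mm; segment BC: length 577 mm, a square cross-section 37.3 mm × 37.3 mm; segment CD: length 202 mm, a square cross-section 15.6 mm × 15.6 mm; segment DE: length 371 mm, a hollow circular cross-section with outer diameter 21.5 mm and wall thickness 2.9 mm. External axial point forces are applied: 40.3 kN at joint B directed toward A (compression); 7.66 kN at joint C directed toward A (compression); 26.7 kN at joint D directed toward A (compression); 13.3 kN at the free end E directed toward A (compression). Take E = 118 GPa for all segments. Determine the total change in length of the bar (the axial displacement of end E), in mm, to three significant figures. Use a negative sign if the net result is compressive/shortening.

-1.58 mm

Internal axial forces (sectioning from the free end, tension +): N_DE = -13.3 kN, N_CD = -40 kN, N_BC = -47.66 kN, N_AB = -87.96 kN.
A_AB = 467.1 mm².
A_BC = 1391 mm².
A_CD = 243.4 mm².
A_DE = 169.5 mm².
δ_AB = -87960·555/(467.1·118000) = -0.8857 mm
δ_BC = -47660·577/(1391·118000) = -0.1675 mm
δ_CD = -40000·202/(243.4·118000) = -0.2814 mm
δ_DE = -13300·371/(169.5·118000) = -0.2468 mm
δ = Σδ_i = -1.581 mm.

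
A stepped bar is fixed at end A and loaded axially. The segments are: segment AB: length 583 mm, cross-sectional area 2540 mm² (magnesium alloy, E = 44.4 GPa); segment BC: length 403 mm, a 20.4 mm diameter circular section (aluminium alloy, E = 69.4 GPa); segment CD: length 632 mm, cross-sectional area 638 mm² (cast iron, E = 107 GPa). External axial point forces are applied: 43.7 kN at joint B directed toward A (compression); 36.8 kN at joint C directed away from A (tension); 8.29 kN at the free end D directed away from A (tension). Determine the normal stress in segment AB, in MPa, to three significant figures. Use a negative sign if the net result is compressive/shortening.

Internal axial forces (sectioning from the free end, tension +): N_CD = 8.29 kN, N_BC = 45.09 kN, N_AB = 1.39 kN.
σ_AB = N_AB/A_AB = 1390/2540 = 0.5472 MPa.

0.547 MPa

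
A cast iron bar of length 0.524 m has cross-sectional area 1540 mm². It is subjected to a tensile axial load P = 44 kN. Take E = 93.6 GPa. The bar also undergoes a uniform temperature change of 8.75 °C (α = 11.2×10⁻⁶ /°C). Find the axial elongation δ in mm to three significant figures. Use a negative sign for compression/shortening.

δ_mech = NL/(AE) = 44000·524/(1540·93600) = 0.16 mm.
δ_thermal = αLΔT = 11.2e-6·524·8.75 = 0.05135 mm.
δ = δ_mech + δ_thermal = 0.2113 mm.

0.211 mm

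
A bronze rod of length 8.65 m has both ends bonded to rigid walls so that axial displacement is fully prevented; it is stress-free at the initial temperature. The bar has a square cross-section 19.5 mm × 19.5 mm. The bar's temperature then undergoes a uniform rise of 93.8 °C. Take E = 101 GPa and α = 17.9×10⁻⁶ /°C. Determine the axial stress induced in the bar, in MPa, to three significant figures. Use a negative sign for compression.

Free thermal expansion αLΔT = 17.9e-6 · 8650 · 93.8 = 14.52 mm.
The walls impose strain ε = −(14.52)/8650 = -1.6790e-03; σ = Eε = 101000 · -1.6790e-03 = -169.6 MPa.

-170 MPa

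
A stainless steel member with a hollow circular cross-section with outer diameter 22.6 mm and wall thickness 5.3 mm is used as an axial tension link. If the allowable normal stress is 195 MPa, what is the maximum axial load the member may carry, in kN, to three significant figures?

56.2 kN

A = 288.1 mm².
P_max = σ_allow · A = 195 · 288.1 = 56170 N = 56.17 kN.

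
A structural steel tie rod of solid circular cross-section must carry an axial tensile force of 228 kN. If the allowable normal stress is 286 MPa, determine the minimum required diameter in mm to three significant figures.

Required area A ≥ P/σ_allow = 228000/286 = 797.2 mm².
For a solid circular section, d ≥ √(4A/π) = 31.86 mm.

31.9 mm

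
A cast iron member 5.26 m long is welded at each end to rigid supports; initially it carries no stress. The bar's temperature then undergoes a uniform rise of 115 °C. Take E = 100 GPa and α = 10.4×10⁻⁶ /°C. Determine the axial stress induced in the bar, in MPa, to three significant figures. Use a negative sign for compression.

Free thermal expansion αLΔT = 10.4e-6 · 5260 · 115 = 6.291 mm.
The walls impose strain ε = −(6.291)/5260 = -1.1960e-03; σ = Eε = 100000 · -1.1960e-03 = -119.6 MPa.

-120 MPa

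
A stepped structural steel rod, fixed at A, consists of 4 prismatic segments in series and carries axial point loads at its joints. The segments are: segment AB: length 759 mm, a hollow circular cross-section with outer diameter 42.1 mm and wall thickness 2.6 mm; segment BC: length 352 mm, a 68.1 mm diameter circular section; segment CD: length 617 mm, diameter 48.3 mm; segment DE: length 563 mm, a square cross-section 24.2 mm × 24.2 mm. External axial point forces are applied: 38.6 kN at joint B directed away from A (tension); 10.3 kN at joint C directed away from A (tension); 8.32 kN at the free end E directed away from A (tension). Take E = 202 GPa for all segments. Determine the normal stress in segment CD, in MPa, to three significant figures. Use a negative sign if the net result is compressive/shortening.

4.54 MPa

Internal axial forces (sectioning from the free end, tension +): N_DE = 8.32 kN, N_CD = 8.32 kN, N_BC = 18.62 kN, N_AB = 57.22 kN.
A_CD = 1832 mm².
σ_CD = N_CD/A_CD = 8320/1832 = 4.541 MPa.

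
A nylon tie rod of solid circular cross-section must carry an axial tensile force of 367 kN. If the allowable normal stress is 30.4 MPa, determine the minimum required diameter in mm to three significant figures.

124 mm

Required area A ≥ P/σ_allow = 367000/30.4 = 12070 mm².
For a solid circular section, d ≥ √(4A/π) = 124 mm.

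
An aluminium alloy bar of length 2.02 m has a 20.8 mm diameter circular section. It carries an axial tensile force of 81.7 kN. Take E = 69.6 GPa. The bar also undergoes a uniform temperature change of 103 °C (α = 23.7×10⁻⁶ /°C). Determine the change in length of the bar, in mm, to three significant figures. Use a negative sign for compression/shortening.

A = 339.8 mm².
δ_mech = NL/(AE) = 81700·2020/(339.8·69600) = 6.978 mm.
δ_thermal = αLΔT = 23.7e-6·2020·103 = 4.931 mm.
δ = δ_mech + δ_thermal = 11.91 mm.

11.9 mm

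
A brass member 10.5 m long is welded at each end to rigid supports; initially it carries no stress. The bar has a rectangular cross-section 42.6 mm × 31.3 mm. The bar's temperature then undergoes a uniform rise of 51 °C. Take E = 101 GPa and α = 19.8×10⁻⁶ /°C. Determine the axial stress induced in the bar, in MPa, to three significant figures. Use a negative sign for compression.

Free thermal expansion αLΔT = 19.8e-6 · 10500 · 51 = 10.6 mm.
The walls impose strain ε = −(10.6)/10500 = -1.0098e-03; σ = Eε = 101000 · -1.0098e-03 = -102 MPa.

-102 MPa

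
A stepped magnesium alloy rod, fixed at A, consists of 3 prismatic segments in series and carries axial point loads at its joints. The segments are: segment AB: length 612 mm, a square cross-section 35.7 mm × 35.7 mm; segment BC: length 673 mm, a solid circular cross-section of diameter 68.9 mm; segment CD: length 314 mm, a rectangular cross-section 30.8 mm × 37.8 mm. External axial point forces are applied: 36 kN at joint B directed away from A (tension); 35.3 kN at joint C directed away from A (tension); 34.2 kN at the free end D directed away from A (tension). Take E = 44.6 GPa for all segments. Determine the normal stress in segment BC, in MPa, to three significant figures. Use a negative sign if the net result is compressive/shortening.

18.6 MPa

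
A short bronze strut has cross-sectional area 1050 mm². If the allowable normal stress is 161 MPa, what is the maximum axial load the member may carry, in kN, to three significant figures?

P_max = σ_allow · A = 161 · 1050 = 169000 N = 169.1 kN.

169 kN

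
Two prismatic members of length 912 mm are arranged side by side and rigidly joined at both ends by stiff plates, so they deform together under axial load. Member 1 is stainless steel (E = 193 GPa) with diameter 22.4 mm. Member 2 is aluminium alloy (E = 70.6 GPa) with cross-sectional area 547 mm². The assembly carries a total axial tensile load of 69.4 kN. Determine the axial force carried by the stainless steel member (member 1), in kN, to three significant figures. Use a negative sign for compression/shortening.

46.0 kN

A_1 = 394.1 mm².
Equal strain + equilibrium ⇒ each member carries load in proportion to AE: A₁E₁ = 76060000 N, A₂E₂ = 38620000 N, ΣAE = 114700000 N.
F₁ = P·A₁E₁/ΣAE = 69400·76060000/114700000 = 46030 N.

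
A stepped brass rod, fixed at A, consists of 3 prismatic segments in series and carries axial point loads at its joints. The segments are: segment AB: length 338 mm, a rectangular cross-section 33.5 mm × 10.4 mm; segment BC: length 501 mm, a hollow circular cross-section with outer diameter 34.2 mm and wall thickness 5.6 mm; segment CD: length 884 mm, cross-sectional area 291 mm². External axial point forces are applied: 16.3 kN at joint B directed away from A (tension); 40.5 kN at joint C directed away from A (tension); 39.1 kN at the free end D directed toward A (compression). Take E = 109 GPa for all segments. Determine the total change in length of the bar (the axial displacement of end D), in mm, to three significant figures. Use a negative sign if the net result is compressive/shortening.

-0.919 mm

Internal axial forces (sectioning from the free end, tension +): N_CD = -39.1 kN, N_BC = 1.4 kN, N_AB = 17.7 kN.
A_AB = 348.4 mm².
A_BC = 503.2 mm².
δ_AB = 17700·338/(348.4·109000) = 0.1575 mm
δ_BC = 1400·501/(503.2·109000) = 0.01279 mm
δ_CD = -39100·884/(291·109000) = -1.09 mm
δ = Σδ_i = -0.9194 mm.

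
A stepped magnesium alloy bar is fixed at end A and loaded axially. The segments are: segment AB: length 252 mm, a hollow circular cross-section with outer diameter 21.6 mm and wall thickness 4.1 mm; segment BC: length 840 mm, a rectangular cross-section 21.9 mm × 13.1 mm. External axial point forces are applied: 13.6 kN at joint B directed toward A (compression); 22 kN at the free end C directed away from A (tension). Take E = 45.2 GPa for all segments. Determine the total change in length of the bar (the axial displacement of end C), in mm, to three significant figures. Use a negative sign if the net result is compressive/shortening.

1.63 mm

Internal axial forces (sectioning from the free end, tension +): N_BC = 22 kN, N_AB = 8.4 kN.
A_AB = 225.4 mm².
A_BC = 286.9 mm².
δ_AB = 8400·252/(225.4·45200) = 0.2078 mm
δ_BC = 22000·840/(286.9·45200) = 1.425 mm
δ = Σδ_i = 1.633 mm.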